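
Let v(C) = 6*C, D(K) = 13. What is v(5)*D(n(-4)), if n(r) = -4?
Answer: 390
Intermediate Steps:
v(5)*D(n(-4)) = (6*5)*13 = 30*13 = 390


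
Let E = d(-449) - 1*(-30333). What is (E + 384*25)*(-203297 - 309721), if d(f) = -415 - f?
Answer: -20503790406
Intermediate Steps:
E = 30367 (E = (-415 - 1*(-449)) - 1*(-30333) = (-415 + 449) + 30333 = 34 + 30333 = 30367)
(E + 384*25)*(-203297 - 309721) = (30367 + 384*25)*(-203297 - 309721) = (30367 + 9600)*(-513018) = 39967*(-513018) = -20503790406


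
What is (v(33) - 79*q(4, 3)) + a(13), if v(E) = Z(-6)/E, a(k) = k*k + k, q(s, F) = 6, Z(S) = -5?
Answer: -9641/33 ≈ -292.15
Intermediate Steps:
a(k) = k + k² (a(k) = k² + k = k + k²)
v(E) = -5/E
(v(33) - 79*q(4, 3)) + a(13) = (-5/33 - 79*6) + 13*(1 + 13) = (-5*1/33 - 474) + 13*14 = (-5/33 - 474) + 182 = -15647/33 + 182 = -9641/33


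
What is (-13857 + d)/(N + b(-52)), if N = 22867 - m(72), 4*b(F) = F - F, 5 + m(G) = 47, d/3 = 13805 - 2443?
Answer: 1839/2075 ≈ 0.88626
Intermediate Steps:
d = 34086 (d = 3*(13805 - 2443) = 3*11362 = 34086)
m(G) = 42 (m(G) = -5 + 47 = 42)
b(F) = 0 (b(F) = (F - F)/4 = (1/4)*0 = 0)
N = 22825 (N = 22867 - 1*42 = 22867 - 42 = 22825)
(-13857 + d)/(N + b(-52)) = (-13857 + 34086)/(22825 + 0) = 20229/22825 = 20229*(1/22825) = 1839/2075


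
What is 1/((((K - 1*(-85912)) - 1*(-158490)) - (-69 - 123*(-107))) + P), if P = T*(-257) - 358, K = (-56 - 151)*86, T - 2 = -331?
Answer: 1/297703 ≈ 3.3591e-6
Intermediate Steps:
T = -329 (T = 2 - 331 = -329)
K = -17802 (K = -207*86 = -17802)
P = 84195 (P = -329*(-257) - 358 = 84553 - 358 = 84195)
1/((((K - 1*(-85912)) - 1*(-158490)) - (-69 - 123*(-107))) + P) = 1/((((-17802 - 1*(-85912)) - 1*(-158490)) - (-69 - 123*(-107))) + 84195) = 1/((((-17802 + 85912) + 158490) - (-69 + 13161)) + 84195) = 1/(((68110 + 158490) - 1*13092) + 84195) = 1/((226600 - 13092) + 84195) = 1/(213508 + 84195) = 1/297703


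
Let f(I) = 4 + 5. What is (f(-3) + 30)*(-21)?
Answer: -819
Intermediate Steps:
f(I) = 9
(f(-3) + 30)*(-21) = (9 + 30)*(-21) = 39*(-21) = -819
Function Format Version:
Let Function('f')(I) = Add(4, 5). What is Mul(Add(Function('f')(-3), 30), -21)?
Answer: -819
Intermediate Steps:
Function('f')(I) = 9
Mul(Add(Function('f')(-3), 30), -21) = Mul(Add(9, 30), -21) = Mul(39, -21) = -819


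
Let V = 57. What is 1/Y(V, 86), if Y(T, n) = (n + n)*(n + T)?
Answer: 1/24596 ≈ 4.0657e-5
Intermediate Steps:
Y(T, n) = 2*n*(T + n) (Y(T, n) = (2*n)*(T + n) = 2*n*(T + n))
1/Y(V, 86) = 1/(2*86*(57 + 86)) = 1/(2*86*143) = 1/24596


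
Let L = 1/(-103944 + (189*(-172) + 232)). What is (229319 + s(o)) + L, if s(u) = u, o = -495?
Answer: 31170405279/136220 ≈ 2.2882e+5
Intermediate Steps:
L = -1/136220 (L = 1/(-103944 + (-32508 + 232)) = 1/(-103944 - 32276) = 1/(-136220) = -1/136220 ≈ -7.3411e-6)
(229319 + s(o)) + L = (229319 - 495) - 1/136220 = 228824 - 1/136220 = 31170405279/136220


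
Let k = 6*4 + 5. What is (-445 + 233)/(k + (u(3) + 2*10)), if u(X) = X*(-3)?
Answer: -53/10 ≈ -5.3000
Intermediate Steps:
u(X) = -3*X
k = 29 (k = 24 + 5 = 29)
(-445 + 233)/(k + (u(3) + 2*10)) = (-445 + 233)/(29 + (-3*3 + 2*10)) = -212/(29 + (-9 + 20)) = -212/(29 + 11) = -212/40 = -212*1/40 = -53/10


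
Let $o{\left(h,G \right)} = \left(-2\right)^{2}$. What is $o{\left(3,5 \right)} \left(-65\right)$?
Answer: $-260$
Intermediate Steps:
$o{\left(h,G \right)} = 4$
$o{\left(3,5 \right)} \left(-65\right) = 4 \left(-65\right) = -260$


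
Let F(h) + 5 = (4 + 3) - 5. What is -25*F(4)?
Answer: 75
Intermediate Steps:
F(h) = -3 (F(h) = -5 + ((4 + 3) - 5) = -5 + (7 - 5) = -5 + 2 = -3)
-25*F(4) = -25*(-3) = 75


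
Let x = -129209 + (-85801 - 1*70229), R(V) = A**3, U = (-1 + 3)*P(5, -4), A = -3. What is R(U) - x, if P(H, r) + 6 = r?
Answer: 285212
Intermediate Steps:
P(H, r) = -6 + r
U = -20 (U = (-1 + 3)*(-6 - 4) = 2*(-10) = -20)
R(V) = -27 (R(V) = (-3)**3 = -27)
x = -285239 (x = -129209 + (-85801 - 70229) = -129209 - 156030 = -285239)
R(U) - x = -27 - 1*(-285239) = -27 + 285239 = 285212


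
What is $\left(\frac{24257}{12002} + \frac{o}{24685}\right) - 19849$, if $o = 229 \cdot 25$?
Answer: $- \frac{1175996645927}{59253874} \approx -19847.0$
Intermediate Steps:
$o = 5725$
$\left(\frac{24257}{12002} + \frac{o}{24685}\right) - 19849 = \left(\frac{24257}{12002} + \frac{5725}{24685}\right) - 19849 = \left(24257 \cdot \frac{1}{12002} + 5725 \cdot \frac{1}{24685}\right) - 19849 = \left(\frac{24257}{12002} + \frac{1145}{4937}\right) - 19849 = \frac{133499099}{59253874} - 19849 = - \frac{1175996645927}{59253874}$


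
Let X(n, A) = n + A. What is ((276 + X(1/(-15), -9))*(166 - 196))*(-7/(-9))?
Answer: -56056/9 ≈ -6228.4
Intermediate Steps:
X(n, A) = A + n
((276 + X(1/(-15), -9))*(166 - 196))*(-7/(-9)) = ((276 + (-9 + 1/(-15)))*(166 - 196))*(-7/(-9)) = ((276 + (-9 - 1/15))*(-30))*(-7*(-⅑)) = ((276 - 136/15)*(-30))*(7/9) = ((4004/15)*(-30))*(7/9) = -8008*7/9 = -56056/9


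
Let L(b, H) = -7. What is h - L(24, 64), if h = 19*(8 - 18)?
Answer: -183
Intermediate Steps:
h = -190 (h = 19*(-10) = -190)
h - L(24, 64) = -190 - 1*(-7) = -190 + 7 = -183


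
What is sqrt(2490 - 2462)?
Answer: 2*sqrt(7) ≈ 5.2915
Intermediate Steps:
sqrt(2490 - 2462) = sqrt(28) = 2*sqrt(7)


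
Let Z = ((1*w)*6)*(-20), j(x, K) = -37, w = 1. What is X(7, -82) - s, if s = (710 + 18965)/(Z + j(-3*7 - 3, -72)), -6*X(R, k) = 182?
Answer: 44738/471 ≈ 94.985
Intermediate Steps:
X(R, k) = -91/3 (X(R, k) = -1/6*182 = -91/3)
Z = -120 (Z = ((1*1)*6)*(-20) = (1*6)*(-20) = 6*(-20) = -120)
s = -19675/157 (s = (710 + 18965)/(-120 - 37) = 19675/(-157) = 19675*(-1/157) = -19675/157 ≈ -125.32)
X(7, -82) - s = -91/3 - 1*(-19675/157) = -91/3 + 19675/157 = 44738/471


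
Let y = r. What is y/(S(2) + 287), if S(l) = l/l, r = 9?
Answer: 1/32 ≈ 0.031250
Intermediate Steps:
y = 9
S(l) = 1
y/(S(2) + 287) = 9/(1 + 287) = 9/288 = 9*(1/288) = 1/32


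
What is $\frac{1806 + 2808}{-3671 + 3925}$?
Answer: $\frac{2307}{127} \approx 18.165$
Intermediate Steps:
$\frac{1806 + 2808}{-3671 + 3925} = \frac{4614}{254} = 4614 \cdot \frac{1}{254} = \frac{2307}{127}$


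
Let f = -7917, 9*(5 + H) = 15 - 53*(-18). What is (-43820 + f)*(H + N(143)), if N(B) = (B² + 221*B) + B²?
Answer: -11268887707/3 ≈ -3.7563e+9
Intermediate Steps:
H = 308/3 (H = -5 + (15 - 53*(-18))/9 = -5 + (15 + 954)/9 = -5 + (⅑)*969 = -5 + 323/3 = 308/3 ≈ 102.67)
N(B) = 2*B² + 221*B
(-43820 + f)*(H + N(143)) = (-43820 - 7917)*(308/3 + 143*(221 + 2*143)) = -51737*(308/3 + 143*(221 + 286)) = -51737*(308/3 + 143*507) = -51737*(308/3 + 72501) = -51737*217811/3 = -11268887707/3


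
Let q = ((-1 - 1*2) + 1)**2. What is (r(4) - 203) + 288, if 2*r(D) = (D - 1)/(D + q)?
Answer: 1363/16 ≈ 85.188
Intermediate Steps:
q = 4 (q = ((-1 - 2) + 1)**2 = (-3 + 1)**2 = (-2)**2 = 4)
r(D) = (-1 + D)/(2*(4 + D)) (r(D) = ((D - 1)/(D + 4))/2 = ((-1 + D)/(4 + D))/2 = (-1 + D)/(2*(4 + D)))
(r(4) - 203) + 288 = ((-1 + 4)/(2*(4 + 4)) - 203) + 288 = ((1/2)*3/8 - 203) + 288 = ((1/2)*(1/8)*3 - 203) + 288 = (3/16 - 203) + 288 = -3245/16 + 288 = 1363/16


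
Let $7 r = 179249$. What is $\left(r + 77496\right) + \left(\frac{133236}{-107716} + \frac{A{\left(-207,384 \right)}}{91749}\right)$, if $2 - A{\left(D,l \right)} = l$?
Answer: $\frac{36390632173892}{352958403} \approx 1.031 \cdot 10^{5}$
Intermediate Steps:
$r = 25607$ ($r = \frac{1}{7} \cdot 179249 = 25607$)
$A{\left(D,l \right)} = 2 - l$
$\left(r + 77496\right) + \left(\frac{133236}{-107716} + \frac{A{\left(-207,384 \right)}}{91749}\right) = \left(25607 + 77496\right) + \left(\frac{133236}{-107716} + \frac{2 - 384}{91749}\right) = 103103 + \left(133236 \left(- \frac{1}{107716}\right) + \left(2 - 384\right) \frac{1}{91749}\right) = 103103 - \frac{438050617}{352958403} = \frac{36390632173892}{352958403}$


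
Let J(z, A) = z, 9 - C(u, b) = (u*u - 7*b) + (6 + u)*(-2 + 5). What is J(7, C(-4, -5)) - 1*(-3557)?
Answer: 3564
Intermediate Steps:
C(u, b) = -9 - u² - 3*u + 7*b (C(u, b) = 9 - ((u*u - 7*b) + (6 + u)*(-2 + 5)) = 9 - ((u² - 7*b) + (6 + u)*3) = 9 - ((u² - 7*b) + (18 + 3*u)) = 9 - (18 + u² - 7*b + 3*u) = 9 + (-18 - u² - 3*u + 7*b) = -9 - u² - 3*u + 7*b)
J(7, C(-4, -5)) - 1*(-3557) = 7 - 1*(-3557) = 7 + 3557 = 3564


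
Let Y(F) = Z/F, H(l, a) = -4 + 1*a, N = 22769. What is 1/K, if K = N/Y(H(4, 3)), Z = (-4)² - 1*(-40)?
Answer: -56/22769 ≈ -0.0024595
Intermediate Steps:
H(l, a) = -4 + a
Z = 56 (Z = 16 + 40 = 56)
Y(F) = 56/F
K = -22769/56 (K = 22769/((56/(-4 + 3))) = 22769/((56/(-1))) = 22769/((56*(-1))) = 22769/(-56) = 22769*(-1/56) = -22769/56 ≈ -406.59)
1/K = 1/(-22769/56) = -56/22769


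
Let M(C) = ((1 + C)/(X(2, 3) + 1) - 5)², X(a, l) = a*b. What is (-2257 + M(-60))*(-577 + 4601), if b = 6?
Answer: -1473013368/169 ≈ -8.7160e+6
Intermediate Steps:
X(a, l) = 6*a (X(a, l) = a*6 = 6*a)
M(C) = (-64/13 + C/13)² (M(C) = ((1 + C)/(6*2 + 1) - 5)² = ((1 + C)/(12 + 1) - 5)² = ((1 + C)/13 - 5)² = ((1 + C)*(1/13) - 5)² = ((1/13 + C/13) - 5)² = (-64/13 + C/13)²)
(-2257 + M(-60))*(-577 + 4601) = (-2257 + (-64 - 60)²/169)*(-577 + 4601) = (-2257 + (1/169)*(-124)²)*4024 = (-2257 + (1/169)*15376)*4024 = (-2257 + 15376/169)*4024 = -366057/169*4024 = -1473013368/169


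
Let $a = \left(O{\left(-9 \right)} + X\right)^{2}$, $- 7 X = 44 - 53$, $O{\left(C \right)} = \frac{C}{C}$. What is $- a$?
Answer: $- \frac{256}{49} \approx -5.2245$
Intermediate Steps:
$O{\left(C \right)} = 1$
$X = \frac{9}{7}$ ($X = - \frac{44 - 53}{7} = \left(- \frac{1}{7}\right) \left(-9\right) = \frac{9}{7} \approx 1.2857$)
$a = \frac{256}{49}$ ($a = \left(1 + \frac{9}{7}\right)^{2} = \left(\frac{16}{7}\right)^{2} = \frac{256}{49} \approx 5.2245$)
$- a = \left(-1\right) \frac{256}{49} = - \frac{256}{49}$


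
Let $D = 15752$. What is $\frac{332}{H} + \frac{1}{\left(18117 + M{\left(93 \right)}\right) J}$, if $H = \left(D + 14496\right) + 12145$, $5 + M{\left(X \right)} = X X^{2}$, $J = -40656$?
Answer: $\frac{3700505148685}{472516612551984} \approx 0.0078315$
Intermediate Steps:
$M{\left(X \right)} = -5 + X^{3}$ ($M{\left(X \right)} = -5 + X X^{2} = -5 + X^{3}$)
$H = 42393$ ($H = \left(15752 + 14496\right) + 12145 = 30248 + 12145 = 42393$)
$\frac{332}{H} + \frac{1}{\left(18117 + M{\left(93 \right)}\right) J} = \frac{332}{42393} + \frac{1}{\left(18117 - \left(5 - 93^{3}\right)\right) \left(-40656\right)} = 332 \cdot \frac{1}{42393} + \frac{1}{18117 + \left(-5 + 804357\right)} \left(- \frac{1}{40656}\right) = \frac{332}{42393} + \frac{1}{18117 + 804352} \left(- \frac{1}{40656}\right) = \frac{332}{42393} + \frac{1}{822469} \left(- \frac{1}{40656}\right) = \frac{332}{42393} - \frac{1}{33438299664} = \frac{3700505148685}{472516612551984}$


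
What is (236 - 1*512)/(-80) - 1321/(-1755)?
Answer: 29503/7020 ≈ 4.2027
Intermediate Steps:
(236 - 1*512)/(-80) - 1321/(-1755) = (236 - 512)*(-1/80) - 1321*(-1/1755) = -276*(-1/80) + 1321/1755 = 69/20 + 1321/1755 = 29503/7020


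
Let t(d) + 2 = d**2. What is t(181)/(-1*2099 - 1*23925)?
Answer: -32759/26024 ≈ -1.2588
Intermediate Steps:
t(d) = -2 + d**2
t(181)/(-1*2099 - 1*23925) = (-2 + 181**2)/(-1*2099 - 1*23925) = (-2 + 32761)/(-2099 - 23925) = 32759/(-26024) = 32759*(-1/26024) = -32759/26024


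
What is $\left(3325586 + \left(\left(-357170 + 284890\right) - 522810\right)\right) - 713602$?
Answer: $2016894$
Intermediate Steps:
$\left(3325586 + \left(\left(-357170 + 284890\right) - 522810\right)\right) - 713602 = \left(3325586 - 595090\right) - 713602 = 2730496 - 713602 = 2016894$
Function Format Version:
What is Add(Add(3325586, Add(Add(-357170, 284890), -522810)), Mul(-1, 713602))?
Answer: 2016894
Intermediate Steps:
Add(Add(3325586, Add(Add(-357170, 284890), -522810)), Mul(-1, 713602)) = Add(Add(3325586, Add(-72280, -522810)), -713602) = Add(Add(3325586, -595090), -713602) = Add(2730496, -713602) = 2016894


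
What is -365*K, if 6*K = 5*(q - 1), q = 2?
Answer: -1825/6 ≈ -304.17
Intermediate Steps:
K = ⅚ (K = (5*(2 - 1))/6 = (5*1)/6 = (⅙)*5 = ⅚ ≈ 0.83333)
-365*K = -365*⅚ = -1825/6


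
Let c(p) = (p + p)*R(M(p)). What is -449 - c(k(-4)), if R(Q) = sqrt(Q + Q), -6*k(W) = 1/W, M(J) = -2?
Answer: -449 - I/6 ≈ -449.0 - 0.16667*I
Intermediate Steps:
k(W) = -1/(6*W)
R(Q) = sqrt(2)*sqrt(Q) (R(Q) = sqrt(2*Q) = sqrt(2)*sqrt(Q))
c(p) = 4*I*p (c(p) = (p + p)*(sqrt(2)*sqrt(-2)) = (2*p)*(sqrt(2)*(I*sqrt(2))) = (2*p)*(2*I) = 4*I*p)
-449 - c(k(-4)) = -449 - 4*I*(-1/6/(-4)) = -449 - 4*I*(-1/6*(-1/4)) = -449 - 4*I/24 = -449 - I/6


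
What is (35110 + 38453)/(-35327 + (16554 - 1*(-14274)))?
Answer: -73563/4499 ≈ -16.351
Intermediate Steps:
(35110 + 38453)/(-35327 + (16554 - 1*(-14274))) = 73563/(-35327 + (16554 + 14274)) = 73563/(-35327 + 30828) = 73563/(-4499) = 73563*(-1/4499) = -73563/4499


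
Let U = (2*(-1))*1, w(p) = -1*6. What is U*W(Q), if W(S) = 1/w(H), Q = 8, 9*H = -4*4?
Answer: 1/3 ≈ 0.33333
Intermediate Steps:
H = -16/9 (H = (-4*4)/9 = (1/9)*(-16) = -16/9 ≈ -1.7778)
w(p) = -6
U = -2 (U = -2*1 = -2)
W(S) = -1/6 (W(S) = 1/(-6) = -1/6)
U*W(Q) = -2*(-1/6) = 1/3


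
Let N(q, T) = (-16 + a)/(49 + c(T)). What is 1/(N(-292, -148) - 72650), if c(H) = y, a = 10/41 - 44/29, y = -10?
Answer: -15457/1122957896 ≈ -1.3765e-5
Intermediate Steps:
a = -1514/1189 (a = 10*(1/41) - 44*1/29 = 10/41 - 44/29 = -1514/1189 ≈ -1.2733)
c(H) = -10
N(q, T) = -6846/15457 (N(q, T) = (-16 - 1514/1189)/(49 - 10) = -20538/1189/39 = -20538/1189*1/39 = -6846/15457)
1/(N(-292, -148) - 72650) = 1/(-6846/15457 - 72650) = 1/(-1122957896/15457) = -15457/1122957896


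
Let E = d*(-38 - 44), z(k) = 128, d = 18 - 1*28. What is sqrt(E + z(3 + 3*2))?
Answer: 2*sqrt(237) ≈ 30.790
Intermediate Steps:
d = -10 (d = 18 - 28 = -10)
E = 820 (E = -10*(-38 - 44) = -10*(-82) = 820)
sqrt(E + z(3 + 3*2)) = sqrt(820 + 128) = sqrt(948) = 2*sqrt(237)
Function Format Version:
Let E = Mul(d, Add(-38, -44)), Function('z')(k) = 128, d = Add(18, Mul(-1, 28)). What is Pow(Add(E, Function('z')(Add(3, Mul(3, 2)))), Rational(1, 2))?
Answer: Mul(2, Pow(237, Rational(1, 2))) ≈ 30.790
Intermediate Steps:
d = -10 (d = Add(18, -28) = -10)
E = 820 (E = Mul(-10, Add(-38, -44)) = Mul(-10, -82) = 820)
Pow(Add(E, Function('z')(Add(3, Mul(3, 2)))), Rational(1, 2)) = Pow(Add(820, 128), Rational(1, 2)) = Pow(948, Rational(1, 2)) = Mul(2, Pow(237, Rational(1, 2)))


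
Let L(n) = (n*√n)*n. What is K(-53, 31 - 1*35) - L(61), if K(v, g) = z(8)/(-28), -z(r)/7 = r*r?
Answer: 16 - 3721*√61 ≈ -29046.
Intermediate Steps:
z(r) = -7*r² (z(r) = -7*r*r = -7*r²)
L(n) = n^(5/2) (L(n) = n^(3/2)*n = n^(5/2))
K(v, g) = 16 (K(v, g) = -7*8²/(-28) = -7*64*(-1/28) = -448*(-1/28) = 16)
K(-53, 31 - 1*35) - L(61) = 16 - 61^(5/2) = 16 - 3721*√61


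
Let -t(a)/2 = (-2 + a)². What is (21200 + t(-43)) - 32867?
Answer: -15717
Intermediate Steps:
t(a) = -2*(-2 + a)²
(21200 + t(-43)) - 32867 = (21200 - 2*(-2 - 43)²) - 32867 = (21200 - 2*(-45)²) - 32867 = (21200 - 2*2025) - 32867 = (21200 - 4050) - 32867 = 17150 - 32867 = -15717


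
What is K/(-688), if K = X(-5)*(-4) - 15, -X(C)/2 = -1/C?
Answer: 67/3440 ≈ 0.019477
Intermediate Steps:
X(C) = 2/C (X(C) = -(-2)/C = 2/C)
K = -67/5 (K = (2/(-5))*(-4) - 15 = (2*(-⅕))*(-4) - 15 = -⅖*(-4) - 15 = 8/5 - 15 = -67/5 ≈ -13.400)
K/(-688) = -67/5/(-688) = -67/5*(-1/688) = 67/3440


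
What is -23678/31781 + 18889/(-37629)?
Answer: -1491290771/1195887249 ≈ -1.2470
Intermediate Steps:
-23678/31781 + 18889/(-37629) = -23678*1/31781 + 18889*(-1/37629) = -23678/31781 - 18889/37629 = -1491290771/1195887249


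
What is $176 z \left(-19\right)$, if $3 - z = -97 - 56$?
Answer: $-521664$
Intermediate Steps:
$z = 156$ ($z = 3 - \left(-97 - 56\right) = 3 - -153 = 3 + 153 = 156$)
$176 z \left(-19\right) = 176 \cdot 156 \left(-19\right) = 27456 \left(-19\right) = -521664$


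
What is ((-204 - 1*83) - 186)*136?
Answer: -64328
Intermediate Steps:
((-204 - 1*83) - 186)*136 = ((-204 - 83) - 186)*136 = (-287 - 186)*136 = -473*136 = -64328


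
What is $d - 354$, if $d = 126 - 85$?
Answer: $-313$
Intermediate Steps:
$d = 41$ ($d = 126 - 85 = 41$)
$d - 354 = 41 - 354 = -313$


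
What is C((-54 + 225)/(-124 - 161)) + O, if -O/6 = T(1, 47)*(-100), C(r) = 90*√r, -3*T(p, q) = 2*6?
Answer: -2400 + 18*I*√15 ≈ -2400.0 + 69.714*I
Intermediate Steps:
T(p, q) = -4 (T(p, q) = -2*6/3 = -⅓*12 = -4)
O = -2400 (O = -(-24)*(-100) = -6*400 = -2400)
C((-54 + 225)/(-124 - 161)) + O = 90*√((-54 + 225)/(-124 - 161)) - 2400 = 90*√(171/(-285)) - 2400 = 90*√(171*(-1/285)) - 2400 = 90*√(-⅗) - 2400 = 90*(I*√15/5) - 2400 = 18*I*√15 - 2400 = -2400 + 18*I*√15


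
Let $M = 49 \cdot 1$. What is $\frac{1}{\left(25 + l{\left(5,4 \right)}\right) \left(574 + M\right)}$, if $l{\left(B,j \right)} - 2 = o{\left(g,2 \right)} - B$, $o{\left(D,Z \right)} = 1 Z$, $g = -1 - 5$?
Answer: $\frac{1}{14952} \approx 6.6881 \cdot 10^{-5}$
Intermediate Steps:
$g = -6$ ($g = -1 - 5 = -6$)
$o{\left(D,Z \right)} = Z$
$l{\left(B,j \right)} = 4 - B$ ($l{\left(B,j \right)} = 2 - \left(-2 + B\right) = 4 - B$)
$M = 49$
$\frac{1}{\left(25 + l{\left(5,4 \right)}\right) \left(574 + M\right)} = \frac{1}{\left(25 + \left(4 - 5\right)\right) \left(574 + 49\right)} = \frac{1}{\left(25 + \left(4 - 5\right)\right) 623} = \frac{1}{25 - 1} \cdot \frac{1}{623} = \frac{1}{24} \cdot \frac{1}{623} = \frac{1}{14952}$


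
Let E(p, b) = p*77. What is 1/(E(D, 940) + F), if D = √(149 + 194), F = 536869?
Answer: 536869/288226289514 - 539*√7/288226289514 ≈ 1.8577e-6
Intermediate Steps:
D = 7*√7 (D = √343 = 7*√7 ≈ 18.520)
E(p, b) = 77*p
1/(E(D, 940) + F) = 1/(77*(7*√7) + 536869) = 1/(539*√7 + 536869) = 1/(536869 + 539*√7)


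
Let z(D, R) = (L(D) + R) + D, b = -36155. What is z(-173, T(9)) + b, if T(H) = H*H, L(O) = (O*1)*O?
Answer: -6318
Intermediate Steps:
L(O) = O² (L(O) = O*O = O²)
T(H) = H²
z(D, R) = D + R + D² (z(D, R) = (D² + R) + D = (R + D²) + D = D + R + D²)
z(-173, T(9)) + b = (-173 + 9² + (-173)²) - 36155 = (-173 + 81 + 29929) - 36155 = 29837 - 36155 = -6318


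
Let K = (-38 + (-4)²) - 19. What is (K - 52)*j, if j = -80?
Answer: 7440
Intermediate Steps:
K = -41 (K = (-38 + 16) - 19 = -22 - 19 = -41)
(K - 52)*j = (-41 - 52)*(-80) = -93*(-80) = 7440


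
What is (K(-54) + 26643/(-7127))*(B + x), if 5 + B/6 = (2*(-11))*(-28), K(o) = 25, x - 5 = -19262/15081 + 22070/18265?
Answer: 30645054571019332/392632794411 ≈ 78050.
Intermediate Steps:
x = 271657913/55090893 (x = 5 + (-19262/15081 + 22070/18265) = 5 + (-19262*1/15081 + 22070*(1/18265)) = 5 + (-19262/15081 + 4414/3653) = 5 - 3796552/55090893 = 271657913/55090893 ≈ 4.9311)
B = 3666 (B = -30 + 6*((2*(-11))*(-28)) = -30 + 6*(-22*(-28)) = -30 + 6*616 = -30 + 3696 = 3666)
(K(-54) + 26643/(-7127))*(B + x) = (25 + 26643/(-7127))*(3666 + 271657913/55090893) = (25 + 26643*(-1/7127))*(202234871651/55090893) = (25 - 26643/7127)*(202234871651/55090893) = (151532/7127)*(202234871651/55090893) = 30645054571019332/392632794411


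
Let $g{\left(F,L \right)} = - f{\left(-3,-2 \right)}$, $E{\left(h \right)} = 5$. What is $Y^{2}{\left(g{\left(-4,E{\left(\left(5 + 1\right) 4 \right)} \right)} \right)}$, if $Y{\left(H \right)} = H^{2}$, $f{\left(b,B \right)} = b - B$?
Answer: $1$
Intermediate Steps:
$g{\left(F,L \right)} = 1$ ($g{\left(F,L \right)} = - (-3 - -2) = - (-3 + 2) = \left(-1\right) \left(-1\right) = 1$)
$Y^{2}{\left(g{\left(-4,E{\left(\left(5 + 1\right) 4 \right)} \right)} \right)} = \left(1^{2}\right)^{2} = 1^{2} = 1$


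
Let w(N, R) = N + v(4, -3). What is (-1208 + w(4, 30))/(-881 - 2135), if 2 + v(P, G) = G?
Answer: 93/232 ≈ 0.40086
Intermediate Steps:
v(P, G) = -2 + G
w(N, R) = -5 + N (w(N, R) = N + (-2 - 3) = N - 5 = -5 + N)
(-1208 + w(4, 30))/(-881 - 2135) = (-1208 + (-5 + 4))/(-881 - 2135) = (-1208 - 1)/(-3016) = -1209*(-1/3016) = 93/232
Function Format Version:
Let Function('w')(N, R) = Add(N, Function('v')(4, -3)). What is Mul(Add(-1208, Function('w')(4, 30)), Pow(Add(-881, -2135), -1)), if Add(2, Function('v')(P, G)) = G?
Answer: Rational(93, 232) ≈ 0.40086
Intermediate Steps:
Function('v')(P, G) = Add(-2, G)
Function('w')(N, R) = Add(-5, N) (Function('w')(N, R) = Add(N, Add(-2, -3)) = Add(N, -5) = Add(-5, N))
Mul(Add(-1208, Function('w')(4, 30)), Pow(Add(-881, -2135), -1)) = Mul(Add(-1208, Add(-5, 4)), Pow(Add(-881, -2135), -1)) = Mul(Add(-1208, -1), Pow(-3016, -1)) = Mul(-1209, Rational(-1, 3016)) = Rational(93, 232)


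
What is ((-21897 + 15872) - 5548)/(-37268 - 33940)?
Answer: 11573/71208 ≈ 0.16252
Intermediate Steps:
((-21897 + 15872) - 5548)/(-37268 - 33940) = (-6025 - 5548)/(-71208) = -11573*(-1/71208) = 11573/71208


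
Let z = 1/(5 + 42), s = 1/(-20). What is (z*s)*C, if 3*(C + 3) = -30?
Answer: 13/940 ≈ 0.013830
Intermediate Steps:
s = -1/20 ≈ -0.050000
C = -13 (C = -3 + (⅓)*(-30) = -3 - 10 = -13)
z = 1/47 ≈ 0.021277
(z*s)*C = ((1/47)*(-1/20))*(-13) = -1/940*(-13) = 13/940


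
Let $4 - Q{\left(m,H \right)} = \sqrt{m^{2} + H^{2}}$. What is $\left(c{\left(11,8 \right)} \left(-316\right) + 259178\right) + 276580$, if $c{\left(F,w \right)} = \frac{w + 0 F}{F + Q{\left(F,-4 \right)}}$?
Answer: $\frac{5888598}{11} - \frac{316 \sqrt{137}}{11} \approx 5.3499 \cdot 10^{5}$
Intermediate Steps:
$Q{\left(m,H \right)} = 4 - \sqrt{H^{2} + m^{2}}$ ($Q{\left(m,H \right)} = 4 - \sqrt{m^{2} + H^{2}} = 4 - \sqrt{H^{2} + m^{2}}$)
$c{\left(F,w \right)} = \frac{w}{4 + F - \sqrt{16 + F^{2}}}$ ($c{\left(F,w \right)} = \frac{w + 0 F}{F - \left(-4 + \sqrt{\left(-4\right)^{2} + F^{2}}\right)} = \frac{w + 0}{F - \left(-4 + \sqrt{16 + F^{2}}\right)} = \frac{w}{4 + F - \sqrt{16 + F^{2}}}$)
$\left(c{\left(11,8 \right)} \left(-316\right) + 259178\right) + 276580 = \left(\frac{8}{4 + 11 - \sqrt{16 + 11^{2}}} \left(-316\right) + 259178\right) + 276580 = \left(\frac{8}{4 + 11 - \sqrt{16 + 121}} \left(-316\right) + 259178\right) + 276580 = \left(\frac{8}{4 + 11 - \sqrt{137}} \left(-316\right) + 259178\right) + 276580 = \left(\frac{8}{15 - \sqrt{137}} \left(-316\right) + 259178\right) + 276580 = \left(- \frac{2528}{15 - \sqrt{137}} + 259178\right) + 276580 = \left(259178 - \frac{2528}{15 - \sqrt{137}}\right) + 276580 = 535758 - \frac{2528}{15 - \sqrt{137}}$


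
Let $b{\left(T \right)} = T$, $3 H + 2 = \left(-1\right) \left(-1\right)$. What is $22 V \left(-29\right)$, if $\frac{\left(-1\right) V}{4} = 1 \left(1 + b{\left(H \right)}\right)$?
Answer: $\frac{5104}{3} \approx 1701.3$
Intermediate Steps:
$H = - \frac{1}{3}$ ($H = - \frac{2}{3} + \frac{\left(-1\right) \left(-1\right)}{3} = - \frac{2}{3} + \frac{1}{3} \cdot 1 = - \frac{2}{3} + \frac{1}{3} = - \frac{1}{3} \approx -0.33333$)
$V = - \frac{8}{3}$ ($V = - 4 \cdot 1 \left(1 - \frac{1}{3}\right) = - 4 \cdot 1 \cdot \frac{2}{3} = \left(-4\right) \frac{2}{3} = - \frac{8}{3} \approx -2.6667$)
$22 V \left(-29\right) = 22 \left(- \frac{8}{3}\right) \left(-29\right) = \left(- \frac{176}{3}\right) \left(-29\right) = \frac{5104}{3}$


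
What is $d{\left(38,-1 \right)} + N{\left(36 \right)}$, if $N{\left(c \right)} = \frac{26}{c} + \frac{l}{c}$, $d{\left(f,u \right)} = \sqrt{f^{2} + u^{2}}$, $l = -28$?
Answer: $- \frac{1}{18} + 17 \sqrt{5} \approx 37.958$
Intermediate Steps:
$N{\left(c \right)} = - \frac{2}{c}$ ($N{\left(c \right)} = \frac{26}{c} - \frac{28}{c} = - \frac{2}{c}$)
$d{\left(38,-1 \right)} + N{\left(36 \right)} = \sqrt{38^{2} + \left(-1\right)^{2}} - \frac{2}{36} = \sqrt{1444 + 1} - \frac{1}{18} = \sqrt{1445} - \frac{1}{18} = 17 \sqrt{5} - \frac{1}{18} = - \frac{1}{18} + 17 \sqrt{5}$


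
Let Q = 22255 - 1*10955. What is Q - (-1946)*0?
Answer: 11300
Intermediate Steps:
Q = 11300 (Q = 22255 - 10955 = 11300)
Q - (-1946)*0 = 11300 - (-1946)*0 = 11300 - 1*0 = 11300 + 0 = 11300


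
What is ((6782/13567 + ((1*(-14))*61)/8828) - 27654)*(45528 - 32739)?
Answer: -21178947233344257/59884738 ≈ -3.5366e+8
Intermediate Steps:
((6782/13567 + ((1*(-14))*61)/8828) - 27654)*(45528 - 32739) = ((6782*(1/13567) - 14*61*(1/8828)) - 27654)*12789 = ((6782/13567 - 854*1/8828) - 27654)*12789 = ((6782/13567 - 427/4414) - 27654)*12789 = (24142639/59884738 - 27654)*12789 = -1656028402013/59884738*12789 = -21178947233344257/59884738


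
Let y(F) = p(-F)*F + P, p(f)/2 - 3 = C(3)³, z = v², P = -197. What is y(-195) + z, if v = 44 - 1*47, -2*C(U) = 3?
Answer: -167/4 ≈ -41.750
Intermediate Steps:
C(U) = -3/2 (C(U) = -½*3 = -3/2)
v = -3 (v = 44 - 47 = -3)
z = 9 (z = (-3)² = 9)
p(f) = -¾ (p(f) = 6 + 2*(-3/2)³ = 6 + 2*(-27/8) = 6 - 27/4 = -¾)
y(F) = -197 - 3*F/4 (y(F) = -3*F/4 - 197 = -197 - 3*F/4)
y(-195) + z = (-197 - ¾*(-195)) + 9 = (-197 + 585/4) + 9 = -203/4 + 9 = -167/4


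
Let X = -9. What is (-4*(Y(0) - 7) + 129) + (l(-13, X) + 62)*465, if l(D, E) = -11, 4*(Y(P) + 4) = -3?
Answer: 23891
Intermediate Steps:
Y(P) = -19/4 (Y(P) = -4 + (¼)*(-3) = -4 - ¾ = -19/4)
(-4*(Y(0) - 7) + 129) + (l(-13, X) + 62)*465 = (-4*(-19/4 - 7) + 129) + (-11 + 62)*465 = (-4*(-47/4) + 129) + 51*465 = (47 + 129) + 23715 = 176 + 23715 = 23891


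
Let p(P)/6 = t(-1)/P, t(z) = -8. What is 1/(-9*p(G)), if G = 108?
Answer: ¼ ≈ 0.25000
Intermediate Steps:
p(P) = -48/P (p(P) = 6*(-8/P) = -48/P)
1/(-9*p(G)) = 1/(-(-432)/108) = 1/(-9*(-4/9)) = 1/4 = ¼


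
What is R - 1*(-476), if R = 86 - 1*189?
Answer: 373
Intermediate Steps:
R = -103 (R = 86 - 189 = -103)
R - 1*(-476) = -103 - 1*(-476) = -103 + 476 = 373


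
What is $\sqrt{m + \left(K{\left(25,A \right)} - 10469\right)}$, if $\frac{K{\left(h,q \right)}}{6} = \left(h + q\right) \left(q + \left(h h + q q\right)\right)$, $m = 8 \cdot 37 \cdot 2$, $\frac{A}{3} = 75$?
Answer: $\sqrt{77202623} \approx 8786.5$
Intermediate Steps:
$A = 225$ ($A = 3 \cdot 75 = 225$)
$m = 592$ ($m = 296 \cdot 2 = 592$)
$K{\left(h,q \right)} = 6 \left(h + q\right) \left(q + h^{2} + q^{2}\right)$ ($K{\left(h,q \right)} = 6 \left(h + q\right) \left(q + \left(h h + q q\right)\right) = 6 \left(h + q\right) \left(q + \left(h^{2} + q^{2}\right)\right) = 6 \left(h + q\right) \left(q + h^{2} + q^{2}\right)$)
$\sqrt{m + \left(K{\left(25,A \right)} - 10469\right)} = \sqrt{592 + \left(\left(6 \cdot 25^{3} + 6 \cdot 225^{2} + 6 \cdot 225^{3} + 6 \cdot 25 \cdot 225 + 6 \cdot 25 \cdot 225^{2} + 6 \cdot 225 \cdot 25^{2}\right) - 10469\right)} = \sqrt{592 + \left(\left(6 \cdot 15625 + 6 \cdot 50625 + 6 \cdot 11390625 + 33750 + 6 \cdot 25 \cdot 50625 + 6 \cdot 225 \cdot 625\right) - 10469\right)} = \sqrt{592 + \left(\left(93750 + 303750 + 68343750 + 33750 + 7593750 + 843750\right) - 10469\right)} = \sqrt{592 + \left(77212500 - 10469\right)} = \sqrt{592 + 77202031} = \sqrt{77202623}$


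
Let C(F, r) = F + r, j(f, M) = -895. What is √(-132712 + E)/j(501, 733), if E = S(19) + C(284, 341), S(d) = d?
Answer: -2*I*√33017/895 ≈ -0.40605*I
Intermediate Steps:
E = 644 (E = 19 + (284 + 341) = 19 + 625 = 644)
√(-132712 + E)/j(501, 733) = √(-132712 + 644)/(-895) = √(-132068)*(-1/895) = (2*I*√33017)*(-1/895) = -2*I*√33017/895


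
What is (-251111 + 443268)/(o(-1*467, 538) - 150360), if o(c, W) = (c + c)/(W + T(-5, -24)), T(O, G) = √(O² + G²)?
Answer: -2086389590892901/1632587772079849 - 89737319*√601/3265175544159698 ≈ -1.2780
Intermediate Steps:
T(O, G) = √(G² + O²)
o(c, W) = 2*c/(W + √601) (o(c, W) = (c + c)/(W + √((-24)² + (-5)²)) = (2*c)/(W + √(576 + 25)) = (2*c)/(W + √601) = 2*c/(W + √601))
(-251111 + 443268)/(o(-1*467, 538) - 150360) = (-251111 + 443268)/(2*(-1*467)/(538 + √601) - 150360) = 192157/(2*(-467)/(538 + √601) - 150360) = 192157/(-934/(538 + √601) - 150360) = 192157/(-150360 - 934/(538 + √601))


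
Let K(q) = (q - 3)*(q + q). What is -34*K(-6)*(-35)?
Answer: 128520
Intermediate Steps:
K(q) = 2*q*(-3 + q) (K(q) = (-3 + q)*(2*q) = 2*q*(-3 + q))
-34*K(-6)*(-35) = -68*(-6)*(-3 - 6)*(-35) = -68*(-6)*(-9)*(-35) = -34*108*(-35) = -3672*(-35) = 128520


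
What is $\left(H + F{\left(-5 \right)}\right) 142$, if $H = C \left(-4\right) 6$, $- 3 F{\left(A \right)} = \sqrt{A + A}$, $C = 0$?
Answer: $- \frac{142 i \sqrt{10}}{3} \approx - 149.68 i$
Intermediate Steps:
$F{\left(A \right)} = - \frac{\sqrt{2} \sqrt{A}}{3}$ ($F{\left(A \right)} = - \frac{\sqrt{A + A}}{3} = - \frac{\sqrt{2 A}}{3} = - \frac{\sqrt{2} \sqrt{A}}{3}$)
$H = 0$ ($H = 0 \left(-4\right) 6 = 0 \cdot 6 = 0$)
$\left(H + F{\left(-5 \right)}\right) 142 = \left(0 - \frac{\sqrt{2} \sqrt{-5}}{3}\right) 142 = \left(0 - \frac{\sqrt{2} i \sqrt{5}}{3}\right) 142 = \left(0 - \frac{i \sqrt{10}}{3}\right) 142 = - \frac{i \sqrt{10}}{3} \cdot 142 = - \frac{142 i \sqrt{10}}{3}$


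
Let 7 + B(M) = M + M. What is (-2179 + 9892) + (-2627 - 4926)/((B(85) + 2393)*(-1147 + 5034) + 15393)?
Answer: 76748700292/9950565 ≈ 7713.0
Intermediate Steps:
B(M) = -7 + 2*M (B(M) = -7 + (M + M) = -7 + 2*M)
(-2179 + 9892) + (-2627 - 4926)/((B(85) + 2393)*(-1147 + 5034) + 15393) = (-2179 + 9892) + (-2627 - 4926)/(((-7 + 2*85) + 2393)*(-1147 + 5034) + 15393) = 7713 - 7553/(((-7 + 170) + 2393)*3887 + 15393) = 7713 - 7553/((163 + 2393)*3887 + 15393) = 7713 - 7553/(2556*3887 + 15393) = 7713 - 7553/(9935172 + 15393) = 7713 - 7553/9950565 = 76748700292/9950565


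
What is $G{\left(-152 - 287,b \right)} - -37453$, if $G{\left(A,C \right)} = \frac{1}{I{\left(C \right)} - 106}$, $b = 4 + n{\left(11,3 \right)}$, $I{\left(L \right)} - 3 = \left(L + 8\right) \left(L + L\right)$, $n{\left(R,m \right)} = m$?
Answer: $\frac{4007472}{107} \approx 37453.0$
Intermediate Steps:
$I{\left(L \right)} = 3 + 2 L \left(8 + L\right)$ ($I{\left(L \right)} = 3 + \left(L + 8\right) \left(L + L\right) = 3 + \left(8 + L\right) 2 L = 3 + 2 L \left(8 + L\right)$)
$b = 7$ ($b = 4 + 3 = 7$)
$G{\left(A,C \right)} = \frac{1}{-103 + 2 C^{2} + 16 C}$ ($G{\left(A,C \right)} = \frac{1}{\left(3 + 2 C^{2} + 16 C\right) - 106} = \frac{1}{-103 + 2 C^{2} + 16 C}$)
$G{\left(-152 - 287,b \right)} - -37453 = \frac{1}{-103 + 2 \cdot 7^{2} + 16 \cdot 7} - -37453 = \frac{1}{-103 + 2 \cdot 49 + 112} + 37453 = \frac{1}{-103 + 98 + 112} + 37453 = \frac{1}{107} + 37453 = \frac{4007472}{107}$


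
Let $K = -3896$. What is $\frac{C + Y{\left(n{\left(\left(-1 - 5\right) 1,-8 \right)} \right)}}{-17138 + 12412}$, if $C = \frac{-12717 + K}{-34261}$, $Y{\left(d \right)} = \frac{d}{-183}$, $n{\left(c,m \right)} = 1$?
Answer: $- \frac{1502959}{14815449969} \approx -0.00010145$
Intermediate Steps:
$Y{\left(d \right)} = - \frac{d}{183}$ ($Y{\left(d \right)} = d \left(- \frac{1}{183}\right) = - \frac{d}{183}$)
$C = \frac{16613}{34261}$ ($C = \frac{-12717 - 3896}{-34261} = \left(-16613\right) \left(- \frac{1}{34261}\right) = \frac{16613}{34261} \approx 0.4849$)
$\frac{C + Y{\left(n{\left(\left(-1 - 5\right) 1,-8 \right)} \right)}}{-17138 + 12412} = \frac{\frac{16613}{34261} - \frac{1}{183}}{-17138 + 12412} = \frac{\frac{16613}{34261} - \frac{1}{183}}{-4726} = \frac{3005918}{6269763} \left(- \frac{1}{4726}\right) = - \frac{1502959}{14815449969}$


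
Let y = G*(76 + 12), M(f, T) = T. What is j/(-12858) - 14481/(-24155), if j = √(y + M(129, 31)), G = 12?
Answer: 14481/24155 - √1087/12858 ≈ 0.59694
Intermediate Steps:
y = 1056 (y = 12*(76 + 12) = 12*88 = 1056)
j = √1087 (j = √(1056 + 31) = √1087 ≈ 32.970)
j/(-12858) - 14481/(-24155) = √1087/(-12858) - 14481/(-24155) = √1087*(-1/12858) - 14481*(-1/24155) = -√1087/12858 + 14481/24155 = 14481/24155 - √1087/12858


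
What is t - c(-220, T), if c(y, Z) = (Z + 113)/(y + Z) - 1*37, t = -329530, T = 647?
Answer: -140694271/427 ≈ -3.2950e+5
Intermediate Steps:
c(y, Z) = -37 + (113 + Z)/(Z + y) (c(y, Z) = (113 + Z)/(Z + y) - 37 = -37 + (113 + Z)/(Z + y))
t - c(-220, T) = -329530 - (113 - 37*(-220) - 36*647)/(647 - 220) = -329530 - (113 + 8140 - 23292)/427 = -329530 - (-15039)/427 = -329530 - 1*(-15039/427) = -329530 + 15039/427 = -140694271/427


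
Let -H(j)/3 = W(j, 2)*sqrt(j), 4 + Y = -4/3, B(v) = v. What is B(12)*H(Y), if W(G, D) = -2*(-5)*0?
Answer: 0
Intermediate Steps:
Y = -16/3 (Y = -4 - 4/3 = -16/3 ≈ -5.3333)
W(G, D) = 0 (W(G, D) = 10*0 = 0)
H(j) = 0 (H(j) = -0*sqrt(j) = -3*0 = 0)
B(12)*H(Y) = 12*0 = 0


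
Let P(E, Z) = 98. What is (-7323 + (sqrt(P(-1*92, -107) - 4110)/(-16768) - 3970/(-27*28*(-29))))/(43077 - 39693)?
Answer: -80276711/37095408 - I*sqrt(1003)/28371456 ≈ -2.1641 - 1.1163e-6*I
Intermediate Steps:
(-7323 + (sqrt(P(-1*92, -107) - 4110)/(-16768) - 3970/(-27*28*(-29))))/(43077 - 39693) = (-7323 + (sqrt(98 - 4110)/(-16768) - 3970/(-27*28*(-29))))/(43077 - 39693) = (-7323 + (sqrt(-4012)*(-1/16768) - 3970/((-756*(-29)))))/3384 = (-7323 + ((2*I*sqrt(1003))*(-1/16768) - 3970/21924))*(1/3384) = (-7323 + (-I*sqrt(1003)/8384 - 3970*1/21924))*(1/3384) = (-7323 + (-I*sqrt(1003)/8384 - 1985/10962))*(1/3384) = (-7323 + (-1985/10962 - I*sqrt(1003)/8384))*(1/3384) = (-80276711/10962 - I*sqrt(1003)/8384)*(1/3384) = -80276711/37095408 - I*sqrt(1003)/28371456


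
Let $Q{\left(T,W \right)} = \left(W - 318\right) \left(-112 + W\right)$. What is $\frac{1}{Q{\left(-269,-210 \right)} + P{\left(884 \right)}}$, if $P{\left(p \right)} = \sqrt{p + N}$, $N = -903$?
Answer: $\frac{170016}{28905440275} - \frac{i \sqrt{19}}{28905440275} \approx 5.8818 \cdot 10^{-6} - 1.508 \cdot 10^{-10} i$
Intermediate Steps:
$Q{\left(T,W \right)} = \left(-318 + W\right) \left(-112 + W\right)$
$P{\left(p \right)} = \sqrt{-903 + p}$ ($P{\left(p \right)} = \sqrt{p - 903} = \sqrt{-903 + p}$)
$\frac{1}{Q{\left(-269,-210 \right)} + P{\left(884 \right)}} = \frac{1}{\left(35616 + \left(-210\right)^{2} - -90300\right) + \sqrt{-903 + 884}} = \frac{1}{\left(35616 + 44100 + 90300\right) + \sqrt{-19}} = \frac{1}{170016 + i \sqrt{19}}$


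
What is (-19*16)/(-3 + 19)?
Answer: -19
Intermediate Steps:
(-19*16)/(-3 + 19) = -304/16 = -304*1/16 = -19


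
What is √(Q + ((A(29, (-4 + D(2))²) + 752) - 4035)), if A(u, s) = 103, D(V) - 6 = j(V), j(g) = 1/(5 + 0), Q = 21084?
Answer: 4*√1119 ≈ 133.81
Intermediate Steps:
j(g) = ⅕ (j(g) = 1/5 = ⅕)
D(V) = 31/5 (D(V) = 6 + ⅕ = 31/5)
√(Q + ((A(29, (-4 + D(2))²) + 752) - 4035)) = √(21084 + ((103 + 752) - 4035)) = √(21084 + (855 - 4035)) = √(21084 - 3180) = √17904 = 4*√1119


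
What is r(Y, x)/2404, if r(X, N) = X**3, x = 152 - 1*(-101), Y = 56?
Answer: 43904/601 ≈ 73.052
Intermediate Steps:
x = 253 (x = 152 + 101 = 253)
r(Y, x)/2404 = 56**3/2404 = 175616*(1/2404) = 43904/601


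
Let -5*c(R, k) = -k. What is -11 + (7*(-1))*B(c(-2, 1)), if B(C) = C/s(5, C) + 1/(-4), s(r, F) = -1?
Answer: -157/20 ≈ -7.8500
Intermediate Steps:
c(R, k) = k/5 (c(R, k) = -(-1)*k/5 = k/5)
B(C) = -1/4 - C (B(C) = C/(-1) + 1/(-4) = C*(-1) + 1*(-1/4) = -C - 1/4 = -1/4 - C)
-11 + (7*(-1))*B(c(-2, 1)) = -11 + (7*(-1))*(-1/4 - 1/5) = -11 - 7*(-1/4 - 1*1/5) = -11 - 7*(-1/4 - 1/5) = -11 - 7*(-9/20) = -11 + 63/20 = -157/20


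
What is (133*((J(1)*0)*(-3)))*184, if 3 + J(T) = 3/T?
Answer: 0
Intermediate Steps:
J(T) = -3 + 3/T
(133*((J(1)*0)*(-3)))*184 = (133*(((-3 + 3/1)*0)*(-3)))*184 = (133*(((-3 + 3*1)*0)*(-3)))*184 = (133*(((-3 + 3)*0)*(-3)))*184 = (133*((0*0)*(-3)))*184 = (133*(0*(-3)))*184 = (133*0)*184 = 0*184 = 0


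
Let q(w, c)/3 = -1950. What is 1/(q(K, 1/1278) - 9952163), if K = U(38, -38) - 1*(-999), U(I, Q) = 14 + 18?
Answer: -1/9958013 ≈ -1.0042e-7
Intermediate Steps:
U(I, Q) = 32
K = 1031 (K = 32 - 1*(-999) = 32 + 999 = 1031)
q(w, c) = -5850 (q(w, c) = 3*(-1950) = -5850)
1/(q(K, 1/1278) - 9952163) = 1/(-5850 - 9952163) = 1/(-9958013) = -1/9958013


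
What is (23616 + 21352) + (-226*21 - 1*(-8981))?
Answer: 49203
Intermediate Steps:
(23616 + 21352) + (-226*21 - 1*(-8981)) = 44968 + (-4746 + 8981) = 44968 + 4235 = 49203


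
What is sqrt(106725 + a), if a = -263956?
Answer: I*sqrt(157231) ≈ 396.52*I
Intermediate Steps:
sqrt(106725 + a) = sqrt(106725 - 263956) = sqrt(-157231) = I*sqrt(157231)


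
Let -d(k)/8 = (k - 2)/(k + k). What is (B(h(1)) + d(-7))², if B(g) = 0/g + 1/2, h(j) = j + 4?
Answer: 4225/196 ≈ 21.556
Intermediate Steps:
h(j) = 4 + j
B(g) = ½ (B(g) = 0 + 1*(½) = 0 + ½ = ½)
d(k) = -4*(-2 + k)/k (d(k) = -8*(k - 2)/(k + k) = -8*(-2 + k)/(2*k) = -8*(-2 + k)*1/(2*k) = -4*(-2 + k)/k)
(B(h(1)) + d(-7))² = (½ + (-4 + 8/(-7)))² = (½ + (-4 + 8*(-⅐)))² = (½ + (-4 - 8/7))² = (½ - 36/7)² = (-65/14)² = 4225/196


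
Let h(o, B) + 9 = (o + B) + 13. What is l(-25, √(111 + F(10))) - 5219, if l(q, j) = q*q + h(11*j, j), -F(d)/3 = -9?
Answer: -4590 + 12*√138 ≈ -4449.0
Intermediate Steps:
h(o, B) = 4 + B + o (h(o, B) = -9 + ((o + B) + 13) = -9 + ((B + o) + 13) = -9 + (13 + B + o) = 4 + B + o)
F(d) = 27 (F(d) = -3*(-9) = 27)
l(q, j) = 4 + q² + 12*j (l(q, j) = q*q + (4 + j + 11*j) = q² + (4 + 12*j) = 4 + q² + 12*j)
l(-25, √(111 + F(10))) - 5219 = (4 + (-25)² + 12*√(111 + 27)) - 5219 = (4 + 625 + 12*√138) - 5219 = (629 + 12*√138) - 5219 = -4590 + 12*√138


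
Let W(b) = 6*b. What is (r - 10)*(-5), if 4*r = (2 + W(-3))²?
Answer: -270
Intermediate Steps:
r = 64 (r = (2 + 6*(-3))²/4 = (2 - 18)²/4 = (¼)*(-16)² = (¼)*256 = 64)
(r - 10)*(-5) = (64 - 10)*(-5) = 54*(-5) = -270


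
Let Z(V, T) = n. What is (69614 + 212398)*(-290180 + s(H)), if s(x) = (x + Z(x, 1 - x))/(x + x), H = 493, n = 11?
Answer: -40344210317856/493 ≈ -8.1834e+10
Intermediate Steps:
Z(V, T) = 11
s(x) = (11 + x)/(2*x) (s(x) = (x + 11)/(x + x) = (11 + x)/((2*x)) = (11 + x)*(1/(2*x)) = (11 + x)/(2*x))
(69614 + 212398)*(-290180 + s(H)) = (69614 + 212398)*(-290180 + (½)*(11 + 493)/493) = 282012*(-290180 + (½)*(1/493)*504) = 282012*(-290180 + 252/493) = 282012*(-143058488/493) = -40344210317856/493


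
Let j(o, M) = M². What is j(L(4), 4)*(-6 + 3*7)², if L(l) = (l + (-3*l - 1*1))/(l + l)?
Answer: 3600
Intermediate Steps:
L(l) = (-1 - 2*l)/(2*l) (L(l) = (l + (-3*l - 1))/((2*l)) = (l + (-1 - 3*l))*(1/(2*l)) = (-1 - 2*l)*(1/(2*l)) = (-1 - 2*l)/(2*l))
j(L(4), 4)*(-6 + 3*7)² = 4²*(-6 + 3*7)² = 16*(-6 + 21)² = 16*15² = 16*225 = 3600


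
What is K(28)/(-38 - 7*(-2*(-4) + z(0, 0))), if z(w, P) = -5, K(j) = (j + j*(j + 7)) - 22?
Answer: -986/59 ≈ -16.712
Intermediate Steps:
K(j) = -22 + j + j*(7 + j) (K(j) = (j + j*(7 + j)) - 22 = -22 + j + j*(7 + j))
K(28)/(-38 - 7*(-2*(-4) + z(0, 0))) = (-22 + 28² + 8*28)/(-38 - 7*(-2*(-4) - 5)) = (-22 + 784 + 224)/(-38 - 7*(8 - 5)) = 986/(-38 - 7*3) = 986/(-38 - 21) = 986/(-59) = 986*(-1/59) = -986/59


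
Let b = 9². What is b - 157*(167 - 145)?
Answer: -3373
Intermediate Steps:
b = 81
b - 157*(167 - 145) = 81 - 157*(167 - 145) = 81 - 157*22 = 81 - 3454 = -3373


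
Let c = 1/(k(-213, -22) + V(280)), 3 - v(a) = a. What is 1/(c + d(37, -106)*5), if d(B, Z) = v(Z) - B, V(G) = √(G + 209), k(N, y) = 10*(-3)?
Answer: 147930/53244001 + √489/53244001 ≈ 0.0027788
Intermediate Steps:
k(N, y) = -30
V(G) = √(209 + G)
v(a) = 3 - a
d(B, Z) = 3 - B - Z (d(B, Z) = (3 - Z) - B = 3 - B - Z)
c = 1/(-30 + √489) (c = 1/(-30 + √(209 + 280)) = 1/(-30 + √489) ≈ -0.12680)
1/(c + d(37, -106)*5) = 1/((-10/137 - √489/411) + (3 - 1*37 - 1*(-106))*5) = 1/((-10/137 - √489/411) + (3 - 37 + 106)*5) = 1/((-10/137 - √489/411) + 72*5) = 1/((-10/137 - √489/411) + 360) = 1/(49310/137 - √489/411)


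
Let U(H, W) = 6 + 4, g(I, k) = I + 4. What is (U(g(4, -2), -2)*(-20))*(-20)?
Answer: 4000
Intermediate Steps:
g(I, k) = 4 + I
U(H, W) = 10
(U(g(4, -2), -2)*(-20))*(-20) = (10*(-20))*(-20) = -200*(-20) = 4000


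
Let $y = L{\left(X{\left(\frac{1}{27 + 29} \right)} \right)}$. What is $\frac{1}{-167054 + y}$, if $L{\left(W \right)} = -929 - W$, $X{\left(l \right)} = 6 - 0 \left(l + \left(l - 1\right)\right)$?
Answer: $- \frac{1}{167989} \approx -5.9528 \cdot 10^{-6}$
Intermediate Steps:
$X{\left(l \right)} = 6$ ($X{\left(l \right)} = 6 - 0 \left(l + \left(-1 + l\right)\right) = 6 - 0 \left(-1 + 2 l\right) = 6 - 0 = 6 + 0 = 6$)
$y = -935$ ($y = -929 - 6 = -935$)
$\frac{1}{-167054 + y} = \frac{1}{-167054 - 935} = \frac{1}{-167989} = - \frac{1}{167989}$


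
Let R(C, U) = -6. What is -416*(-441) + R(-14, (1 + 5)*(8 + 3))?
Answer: 183450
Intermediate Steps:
-416*(-441) + R(-14, (1 + 5)*(8 + 3)) = -416*(-441) - 6 = 183456 - 6 = 183450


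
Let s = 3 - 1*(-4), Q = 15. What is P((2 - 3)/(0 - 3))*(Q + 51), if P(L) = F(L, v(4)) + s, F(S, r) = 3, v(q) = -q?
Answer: 660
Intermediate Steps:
s = 7 (s = 3 + 4 = 7)
P(L) = 10 (P(L) = 3 + 7 = 10)
P((2 - 3)/(0 - 3))*(Q + 51) = 10*(15 + 51) = 10*66 = 660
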